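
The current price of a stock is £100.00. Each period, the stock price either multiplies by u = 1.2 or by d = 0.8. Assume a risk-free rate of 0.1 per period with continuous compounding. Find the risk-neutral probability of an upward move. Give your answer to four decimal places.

Risk-neutral probability p = (e^0.1 − 0.8)/(1.2 − 0.8) = 0.3052/0.4000 = 0.7629

p = 0.7629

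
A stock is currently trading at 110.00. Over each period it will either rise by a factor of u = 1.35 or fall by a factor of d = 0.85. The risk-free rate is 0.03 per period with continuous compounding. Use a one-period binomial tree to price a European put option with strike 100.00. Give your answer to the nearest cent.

Risk-neutral probability p = (e^0.03 − 0.85)/(1.35 − 0.85) = 0.1805/0.5000 = 0.3609
Terminal stock prices: S_u = 148.5, S_d = 93.5
Terminal payoffs (K − S): max(-48.5, 0) = 0, max(6.5, 0) = 6.5
Node 0 (S = 110): V_0 = e^(−0.03)·[0.3609·0.0000 + 0.6391·6.5000] = 4.0313

4.03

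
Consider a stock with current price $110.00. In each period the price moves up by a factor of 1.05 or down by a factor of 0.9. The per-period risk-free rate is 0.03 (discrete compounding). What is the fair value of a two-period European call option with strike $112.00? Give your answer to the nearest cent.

$6.57

Risk-neutral probability p = (1 + 0.03 − 0.9)/(1.05 − 0.9) = 0.1300/0.1500 = 0.8667
Terminal stock prices: S_uu = 121.3, S_ud = 104, S_dd = 89.1
Terminal payoffs (S − K): max(9.275, 0) = 9.275, max(-8.05, 0) = 0, max(-22.9, 0) = 0
Node u (S = 115.5): V_u = 1/1.03·[0.8667·9.2750 + 0.1333·0.0000] = 7.8042
Node d (S = 99): V_d = 1/1.03·[0.8667·0.0000 + 0.1333·0.0000] = 0.0000
Node 0 (S = 110): V_0 = 1/1.03·[0.8667·7.8042 + 0.1333·0.0000] = 6.5666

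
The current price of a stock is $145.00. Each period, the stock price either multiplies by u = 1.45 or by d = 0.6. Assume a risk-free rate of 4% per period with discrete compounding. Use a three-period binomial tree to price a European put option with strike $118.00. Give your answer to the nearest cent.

$22.24

Risk-neutral probability p = (1 + 0.04 − 0.6)/(1.45 − 0.6) = 0.4400/0.8500 = 0.5176
Terminal stock prices: S_uuu = 442.1, S_uud = 182.9, S_udd = 75.69, S_ddd = 31.32
Terminal payoffs (K − S): max(-324.1, 0) = 0, max(-64.92, 0) = 0, max(42.31, 0) = 42.31, max(86.68, 0) = 86.68
Node uu (S = 304.9): V_uu = 1/1.04·[0.5176·0.0000 + 0.4824·0.0000] = 0.0000
Node ud (S = 126.1): V_ud = 1/1.04·[0.5176·0.0000 + 0.4824·42.3100] = 19.6234
Node dd (S = 52.2): V_dd = 1/1.04·[0.5176·42.3100 + 0.4824·86.6800] = 61.2615
Node u (S = 210.2): V_u = 1/1.04·[0.5176·0.0000 + 0.4824·19.6234] = 9.1014
Node d (S = 87): V_d = 1/1.04·[0.5176·19.6234 + 0.4824·61.2615] = 38.1805
Node 0 (S = 145): V_0 = 1/1.04·[0.5176·9.1014 + 0.4824·38.1805] = 22.2382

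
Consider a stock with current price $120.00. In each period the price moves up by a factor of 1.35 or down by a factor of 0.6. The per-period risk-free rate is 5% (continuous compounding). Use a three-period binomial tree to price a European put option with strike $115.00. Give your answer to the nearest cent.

$18.82

Risk-neutral probability p = (e^0.05 − 0.6)/(1.35 − 0.6) = 0.4513/0.7500 = 0.6017
Terminal stock prices: S_uuu = 295.2, S_uud = 131.2, S_udd = 58.32, S_ddd = 25.92
Terminal payoffs (K − S): max(-180.2, 0) = 0, max(-16.22, 0) = 0, max(56.68, 0) = 56.68, max(89.08, 0) = 89.08
Node uu (S = 218.7): V_uu = e^(−0.05)·[0.6017·0.0000 + 0.3983·0.0000] = 0.0000
Node ud (S = 97.2): V_ud = e^(−0.05)·[0.6017·0.0000 + 0.3983·56.6800] = 21.4749
Node dd (S = 43.2): V_dd = e^(−0.05)·[0.6017·56.6800 + 0.3983·89.0800] = 66.1914
Node u (S = 162): V_u = e^(−0.05)·[0.6017·0.0000 + 0.3983·21.4749] = 8.1364
Node d (S = 72): V_d = e^(−0.05)·[0.6017·21.4749 + 0.3983·66.1914] = 37.3697
Node 0 (S = 120): V_0 = e^(−0.05)·[0.6017·8.1364 + 0.3983·37.3697] = 18.8155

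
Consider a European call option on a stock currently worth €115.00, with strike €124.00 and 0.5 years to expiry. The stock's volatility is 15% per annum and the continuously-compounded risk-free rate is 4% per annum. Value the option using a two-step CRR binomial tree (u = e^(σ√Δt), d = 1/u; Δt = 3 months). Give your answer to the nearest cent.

CRR parameters: u = e^(σ√Δt) = e^(0.15·√0.25) = 1.0779, d = 1/u = 0.9277
Per-period rate: rΔt = 0.04·0.25 = 0.01, so R = e^0.01 = 1.0101
Risk-neutral probability p = (e^0.01 − 0.9277)/(1.0779 − 0.9277) = 0.0823/0.1501 = 0.5482
Terminal stock prices: S_uu = 133.6, S_ud = 115, S_dd = 98.98
Terminal payoffs (S − K): max(9.611, 0) = 9.611, max(-9, 0) = 0, max(-25.02, 0) = 0
Node u (S = 124): V_u = e^(−0.01)·[0.5482·9.6109 + 0.4518·0.0000] = 5.2163
Node d (S = 106.7): V_d = e^(−0.01)·[0.5482·0.0000 + 0.4518·0.0000] = 0.0000
Node 0 (S = 115): V_0 = e^(−0.01)·[0.5482·5.2163 + 0.4518·0.0000] = 2.8311

€2.83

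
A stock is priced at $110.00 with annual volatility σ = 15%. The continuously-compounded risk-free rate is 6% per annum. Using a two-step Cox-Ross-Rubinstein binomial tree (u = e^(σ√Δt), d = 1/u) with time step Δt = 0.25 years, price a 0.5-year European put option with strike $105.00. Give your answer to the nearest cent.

CRR parameters: u = e^(σ√Δt) = e^(0.15·√0.25) = 1.0779, d = 1/u = 0.9277
Per-period rate: rΔt = 0.06·0.25 = 0.015, so R = e^0.015 = 1.0151
Risk-neutral probability p = (e^0.015 − 0.9277)/(1.0779 − 0.9277) = 0.0874/0.1501 = 0.5819
Terminal stock prices: S_uu = 127.8, S_ud = 110, S_dd = 94.68
Terminal payoffs (K − S): max(-22.8, 0) = 0, max(-5, 0) = 0, max(10.32, 0) = 10.32
Node u (S = 118.6): V_u = e^(−0.015)·[0.5819·0.0000 + 0.4181·0.0000] = 0.0000
Node d (S = 102.1): V_d = e^(−0.015)·[0.5819·0.0000 + 0.4181·10.3221] = 4.2512
Node 0 (S = 110): V_0 = e^(−0.015)·[0.5819·0.0000 + 0.4181·4.2512] = 1.7509

$1.75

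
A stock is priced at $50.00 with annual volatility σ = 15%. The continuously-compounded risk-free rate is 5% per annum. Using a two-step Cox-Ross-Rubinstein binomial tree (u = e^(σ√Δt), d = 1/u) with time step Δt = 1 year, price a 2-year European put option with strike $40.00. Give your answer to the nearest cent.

$0.36

CRR parameters: u = e^(σ√Δt) = e^(0.15·√1) = 1.1618, d = 1/u = 0.8607
Per-period rate: rΔt = 0.05·1 = 0.05, so R = e^0.05 = 1.0513
Risk-neutral probability p = (e^0.05 − 0.8607)/(1.1618 − 0.8607) = 0.1906/0.3011 = 0.6328
Terminal stock prices: S_uu = 67.49, S_ud = 50, S_dd = 37.04
Terminal payoffs (K − S): max(-27.49, 0) = 0, max(-10, 0) = 0, max(2.959, 0) = 2.959
Node u (S = 58.09): V_u = e^(−0.05)·[0.6328·0.0000 + 0.3672·0.0000] = 0.0000
Node d (S = 43.04): V_d = e^(−0.05)·[0.6328·0.0000 + 0.3672·2.9591] = 1.0335
Node 0 (S = 50): V_0 = e^(−0.05)·[0.6328·0.0000 + 0.3672·1.0335] = 0.3610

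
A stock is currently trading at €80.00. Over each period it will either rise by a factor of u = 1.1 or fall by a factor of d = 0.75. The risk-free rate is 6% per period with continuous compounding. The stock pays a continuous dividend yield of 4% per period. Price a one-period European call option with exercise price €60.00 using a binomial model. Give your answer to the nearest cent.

€20.36

Per-period risk-free factor R = e^0.06 = 1.0618; dividend-adjusted growth = e^(0.06−0.04) = 1.0202.
Risk-neutral probability p = (1.0202 − 0.75)/(1.1 − 0.75) = 0.2702/0.3500 = 0.7720
Terminal stock prices: S_u = 88, S_d = 60
Terminal payoffs (S − K): max(28, 0) = 28, max(0, 0) = 0
Node 0 (S = 80): V_0 = e^(−0.06)·[0.7720·28.0000 + 0.2280·0.0000] = 20.3573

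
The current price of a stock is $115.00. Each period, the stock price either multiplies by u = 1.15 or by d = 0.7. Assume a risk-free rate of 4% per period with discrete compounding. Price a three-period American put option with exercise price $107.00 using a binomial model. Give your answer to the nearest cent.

Risk-neutral probability p = (1 + 0.04 − 0.7)/(1.15 − 0.7) = 0.3400/0.4500 = 0.7556
Terminal stock prices: S_uuu = 174.9, S_uud = 106.5, S_udd = 64.8, S_ddd = 39.44
Terminal payoffs (K − S): max(-67.9, 0) = 0, max(0.5388, 0) = 0.5388, max(42.2, 0) = 42.2, max(67.56, 0) = 67.56
Node uu (S = 152.1): continuation = 1/1.04·[0.7556·0.0000 + 0.2444·0.5388] = 0.1266; exercise value = 0.0000 ≤ continuation, so V_uu = 0.1266
Node ud (S = 92.57): continuation = 1/1.04·[0.7556·0.5388 + 0.2444·42.1975] = 10.3096; exercise value = 14.4250 > continuation, so V_ud = 14.4250 (exercise)
Node dd (S = 56.35): continuation = 1/1.04·[0.7556·42.1975 + 0.2444·67.5550] = 46.5346; exercise value = 50.6500 > continuation, so V_dd = 50.6500 (exercise)
Node u (S = 132.2): continuation = 1/1.04·[0.7556·0.1266 + 0.2444·14.4250] = 3.4825; exercise value = 0.0000 ≤ continuation, so V_u = 3.4825
Node d (S = 80.5): continuation = 1/1.04·[0.7556·14.4250 + 0.2444·50.6500] = 22.3846; exercise value = 26.5000 > continuation, so V_d = 26.5000 (exercise)
Node 0 (S = 115): continuation = 1/1.04·[0.7556·3.4825 + 0.2444·26.5000] = 8.7586; exercise value = 0.0000 ≤ continuation, so V_0 = 8.7586

$8.76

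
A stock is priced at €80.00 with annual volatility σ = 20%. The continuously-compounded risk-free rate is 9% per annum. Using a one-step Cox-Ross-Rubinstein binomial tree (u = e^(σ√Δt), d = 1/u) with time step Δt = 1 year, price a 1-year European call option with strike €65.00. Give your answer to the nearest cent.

CRR parameters: u = e^(σ√Δt) = e^(0.2·√1) = 1.2214, d = 1/u = 0.8187
Per-period rate: rΔt = 0.09·1 = 0.09, so R = e^0.09 = 1.0942
Risk-neutral probability p = (e^0.09 − 0.8187)/(1.2214 − 0.8187) = 0.2754/0.4027 = 0.6840
Terminal stock prices: S_u = 97.71, S_d = 65.5
Terminal payoffs (S − K): max(32.71, 0) = 32.71, max(0.4985, 0) = 0.4985
Node 0 (S = 80): V_0 = e^(−0.09)·[0.6840·32.7122 + 0.3160·0.4985] = 20.5945

€20.59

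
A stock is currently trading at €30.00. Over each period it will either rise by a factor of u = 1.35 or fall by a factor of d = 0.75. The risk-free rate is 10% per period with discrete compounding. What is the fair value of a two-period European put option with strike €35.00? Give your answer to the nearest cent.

€4.46

Risk-neutral probability p = (1 + 0.1 − 0.75)/(1.35 − 0.75) = 0.3500/0.6000 = 0.5833
Terminal stock prices: S_uu = 54.68, S_ud = 30.38, S_dd = 16.88
Terminal payoffs (K − S): max(-19.68, 0) = 0, max(4.625, 0) = 4.625, max(18.12, 0) = 18.12
Node u (S = 40.5): V_u = 1/1.1·[0.5833·0.0000 + 0.4167·4.6250] = 1.7519
Node d (S = 22.5): V_d = 1/1.1·[0.5833·4.6250 + 0.4167·18.1250] = 9.3182
Node 0 (S = 30): V_0 = 1/1.1·[0.5833·1.7519 + 0.4167·9.3182] = 4.4586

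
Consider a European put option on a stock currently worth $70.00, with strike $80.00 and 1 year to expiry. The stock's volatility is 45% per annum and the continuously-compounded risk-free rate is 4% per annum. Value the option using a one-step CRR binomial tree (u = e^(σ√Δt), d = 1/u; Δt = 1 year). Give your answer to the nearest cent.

$19.26

CRR parameters: u = e^(σ√Δt) = e^(0.45·√1) = 1.5683, d = 1/u = 0.6376
Per-period rate: rΔt = 0.04·1 = 0.04, so R = e^0.04 = 1.0408
Risk-neutral probability p = (e^0.04 − 0.6376)/(1.5683 − 0.6376) = 0.4032/0.9307 = 0.4332
Terminal stock prices: S_u = 109.8, S_d = 44.63
Terminal payoffs (K − S): max(-29.78, 0) = 0, max(35.37, 0) = 35.37
Node 0 (S = 70): V_0 = e^(−0.04)·[0.4332·0.0000 + 0.5668·35.3660] = 19.2591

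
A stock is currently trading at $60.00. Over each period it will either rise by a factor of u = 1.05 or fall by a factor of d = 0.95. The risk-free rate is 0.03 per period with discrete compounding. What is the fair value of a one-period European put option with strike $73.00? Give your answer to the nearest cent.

$10.87

Risk-neutral probability p = (1 + 0.03 − 0.95)/(1.05 − 0.95) = 0.0800/0.1000 = 0.8000
Terminal stock prices: S_u = 63, S_d = 57
Terminal payoffs (K − S): max(10, 0) = 10, max(16, 0) = 16
Node 0 (S = 60): V_0 = 1/1.03·[0.8000·10.0000 + 0.2000·16.0000] = 10.8738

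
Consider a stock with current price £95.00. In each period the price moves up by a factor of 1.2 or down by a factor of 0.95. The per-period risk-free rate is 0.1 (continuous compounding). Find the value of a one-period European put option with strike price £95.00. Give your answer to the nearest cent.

Risk-neutral probability p = (e^0.1 − 0.95)/(1.2 − 0.95) = 0.1552/0.2500 = 0.6207
Terminal stock prices: S_u = 114, S_d = 90.25
Terminal payoffs (K − S): max(-19, 0) = 0, max(4.75, 0) = 4.75
Node 0 (S = 95): V_0 = e^(−0.1)·[0.6207·0.0000 + 0.3793·4.7500] = 1.6303

£1.63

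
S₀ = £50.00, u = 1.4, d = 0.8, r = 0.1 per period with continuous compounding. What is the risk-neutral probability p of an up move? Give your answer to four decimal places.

Risk-neutral probability p = (e^0.1 − 0.8)/(1.4 − 0.8) = 0.3052/0.6000 = 0.5086

p = 0.5086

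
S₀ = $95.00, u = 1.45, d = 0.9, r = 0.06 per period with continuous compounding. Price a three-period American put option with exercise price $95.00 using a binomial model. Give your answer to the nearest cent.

Risk-neutral probability p = (e^0.06 − 0.9)/(1.45 − 0.9) = 0.1618/0.5500 = 0.2942
Terminal stock prices: S_uuu = 289.6, S_uud = 179.8, S_udd = 111.6, S_ddd = 69.26
Terminal payoffs (K − S): max(-194.6, 0) = 0, max(-84.76, 0) = 0, max(-16.58, 0) = 0, max(25.74, 0) = 25.74
Node uu (S = 199.7): continuation = e^(−0.06)·[0.2942·0.0000 + 0.7058·0.0000] = 0.0000; exercise value = 0.0000 ≤ continuation, so V_uu = 0.0000
Node ud (S = 124): continuation = e^(−0.06)·[0.2942·0.0000 + 0.7058·0.0000] = 0.0000; exercise value = 0.0000 ≤ continuation, so V_ud = 0.0000
Node dd (S = 76.95): continuation = e^(−0.06)·[0.2942·0.0000 + 0.7058·25.7450] = 17.1115; exercise value = 18.0500 > continuation, so V_dd = 18.0500 (exercise)
Node u (S = 137.8): continuation = e^(−0.06)·[0.2942·0.0000 + 0.7058·0.0000] = 0.0000; exercise value = 0.0000 ≤ continuation, so V_u = 0.0000
Node d (S = 85.5): continuation = e^(−0.06)·[0.2942·0.0000 + 0.7058·18.0500] = 11.9970; exercise value = 9.5000 ≤ continuation, so V_d = 11.9970
Node 0 (S = 95): continuation = e^(−0.06)·[0.2942·0.0000 + 0.7058·11.9970] = 7.9738; exercise value = 0.0000 ≤ continuation, so V_0 = 7.9738

$7.97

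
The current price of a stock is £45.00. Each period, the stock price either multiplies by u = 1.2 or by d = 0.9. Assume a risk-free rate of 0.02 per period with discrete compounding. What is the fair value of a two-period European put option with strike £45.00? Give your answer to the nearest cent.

£2.96

Risk-neutral probability p = (1 + 0.02 − 0.9)/(1.2 − 0.9) = 0.1200/0.3000 = 0.4000
Terminal stock prices: S_uu = 64.8, S_ud = 48.6, S_dd = 36.45
Terminal payoffs (K − S): max(-19.8, 0) = 0, max(-3.6, 0) = 0, max(8.55, 0) = 8.55
Node u (S = 54): V_u = 1/1.02·[0.4000·0.0000 + 0.6000·0.0000] = 0.0000
Node d (S = 40.5): V_d = 1/1.02·[0.4000·0.0000 + 0.6000·8.5500] = 5.0294
Node 0 (S = 45): V_0 = 1/1.02·[0.4000·0.0000 + 0.6000·5.0294] = 2.9585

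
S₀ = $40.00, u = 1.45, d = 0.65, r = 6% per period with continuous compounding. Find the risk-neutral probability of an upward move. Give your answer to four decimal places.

Risk-neutral probability p = (e^0.06 − 0.65)/(1.45 − 0.65) = 0.4118/0.8000 = 0.5148

p = 0.5148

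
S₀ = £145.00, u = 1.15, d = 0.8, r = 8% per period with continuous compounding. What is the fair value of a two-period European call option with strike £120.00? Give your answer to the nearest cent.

Risk-neutral probability p = (e^0.08 − 0.8)/(1.15 − 0.8) = 0.2833/0.3500 = 0.8094
Terminal stock prices: S_uu = 191.8, S_ud = 133.4, S_dd = 92.8
Terminal payoffs (S − K): max(71.76, 0) = 71.76, max(13.4, 0) = 13.4, max(-27.2, 0) = 0
Node u (S = 166.8): V_u = e^(−0.08)·[0.8094·71.7625 + 0.1906·13.4000] = 55.9760
Node d (S = 116): V_d = e^(−0.08)·[0.8094·13.4000 + 0.1906·0.0000] = 10.0120
Node 0 (S = 145): V_0 = e^(−0.08)·[0.8094·55.9760 + 0.1906·10.0120] = 43.5848

£43.58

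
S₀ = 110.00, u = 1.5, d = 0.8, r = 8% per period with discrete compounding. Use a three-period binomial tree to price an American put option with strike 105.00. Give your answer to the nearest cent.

10.68

Risk-neutral probability p = (1 + 0.08 − 0.8)/(1.5 − 0.8) = 0.2800/0.7000 = 0.4000
Terminal stock prices: S_uuu = 371.2, S_uud = 198, S_udd = 105.6, S_ddd = 56.32
Terminal payoffs (K − S): max(-266.2, 0) = 0, max(-93, 0) = 0, max(-0.6, 0) = 0, max(48.68, 0) = 48.68
Node uu (S = 247.5): continuation = 1/1.08·[0.4000·0.0000 + 0.6000·0.0000] = 0.0000; exercise value = 0.0000 ≤ continuation, so V_uu = 0.0000
Node ud (S = 132): continuation = 1/1.08·[0.4000·0.0000 + 0.6000·0.0000] = 0.0000; exercise value = 0.0000 ≤ continuation, so V_ud = 0.0000
Node dd (S = 70.4): continuation = 1/1.08·[0.4000·0.0000 + 0.6000·48.6800] = 27.0444; exercise value = 34.6000 > continuation, so V_dd = 34.6000 (exercise)
Node u (S = 165): continuation = 1/1.08·[0.4000·0.0000 + 0.6000·0.0000] = 0.0000; exercise value = 0.0000 ≤ continuation, so V_u = 0.0000
Node d (S = 88): continuation = 1/1.08·[0.4000·0.0000 + 0.6000·34.6000] = 19.2222; exercise value = 17.0000 ≤ continuation, so V_d = 19.2222
Node 0 (S = 110): continuation = 1/1.08·[0.4000·0.0000 + 0.6000·19.2222] = 10.6790; exercise value = 0.0000 ≤ continuation, so V_0 = 10.6790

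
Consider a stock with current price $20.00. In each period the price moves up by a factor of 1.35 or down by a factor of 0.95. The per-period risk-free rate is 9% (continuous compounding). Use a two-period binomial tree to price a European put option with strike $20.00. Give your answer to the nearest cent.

$0.67

Risk-neutral probability p = (e^0.09 − 0.95)/(1.35 − 0.95) = 0.1442/0.4000 = 0.3604
Terminal stock prices: S_uu = 36.45, S_ud = 25.65, S_dd = 18.05
Terminal payoffs (K − S): max(-16.45, 0) = 0, max(-5.65, 0) = 0, max(1.95, 0) = 1.95
Node u (S = 27): V_u = e^(−0.09)·[0.3604·0.0000 + 0.6396·0.0000] = 0.0000
Node d (S = 19): V_d = e^(−0.09)·[0.3604·0.0000 + 0.6396·1.9500] = 1.1398
Node 0 (S = 20): V_0 = e^(−0.09)·[0.3604·0.0000 + 0.6396·1.1398] = 0.6662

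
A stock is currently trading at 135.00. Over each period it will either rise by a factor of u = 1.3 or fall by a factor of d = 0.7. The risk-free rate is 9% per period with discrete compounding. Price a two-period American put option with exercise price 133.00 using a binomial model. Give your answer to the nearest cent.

14.31

Risk-neutral probability p = (1 + 0.09 − 0.7)/(1.3 − 0.7) = 0.3900/0.6000 = 0.6500
Terminal stock prices: S_uu = 228.2, S_ud = 122.8, S_dd = 66.15
Terminal payoffs (K − S): max(-95.15, 0) = 0, max(10.15, 0) = 10.15, max(66.85, 0) = 66.85
Node u (S = 175.5): continuation = 1/1.09·[0.6500·0.0000 + 0.3500·10.1500] = 3.2592; exercise value = 0.0000 ≤ continuation, so V_u = 3.2592
Node d (S = 94.5): continuation = 1/1.09·[0.6500·10.1500 + 0.3500·66.8500] = 27.5183; exercise value = 38.5000 > continuation, so V_d = 38.5000 (exercise)
Node 0 (S = 135): continuation = 1/1.09·[0.6500·3.2592 + 0.3500·38.5000] = 14.3059; exercise value = 0.0000 ≤ continuation, so V_0 = 14.3059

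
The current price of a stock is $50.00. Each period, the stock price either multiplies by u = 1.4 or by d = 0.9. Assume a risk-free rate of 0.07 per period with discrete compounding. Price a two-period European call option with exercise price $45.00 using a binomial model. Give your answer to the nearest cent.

Risk-neutral probability p = (1 + 0.07 − 0.9)/(1.4 − 0.9) = 0.1700/0.5000 = 0.3400
Terminal stock prices: S_uu = 98, S_ud = 63, S_dd = 40.5
Terminal payoffs (S − K): max(53, 0) = 53, max(18, 0) = 18, max(-4.5, 0) = 0
Node u (S = 70): V_u = 1/1.07·[0.3400·53.0000 + 0.6600·18.0000] = 27.9439
Node d (S = 45): V_d = 1/1.07·[0.3400·18.0000 + 0.6600·0.0000] = 5.7196
Node 0 (S = 50): V_0 = 1/1.07·[0.3400·27.9439 + 0.6600·5.7196] = 12.4074

$12.41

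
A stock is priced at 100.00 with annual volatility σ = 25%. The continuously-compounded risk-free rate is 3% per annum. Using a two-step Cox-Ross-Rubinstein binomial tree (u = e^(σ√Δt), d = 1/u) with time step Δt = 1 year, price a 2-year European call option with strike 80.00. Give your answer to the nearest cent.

CRR parameters: u = e^(σ√Δt) = e^(0.25·√1) = 1.2840, d = 1/u = 0.7788
Per-period rate: rΔt = 0.03·1 = 0.03, so R = e^0.03 = 1.0305
Risk-neutral probability p = (e^0.03 − 0.7788)/(1.2840 − 0.7788) = 0.2517/0.5052 = 0.4981
Terminal stock prices: S_uu = 164.9, S_ud = 100, S_dd = 60.65
Terminal payoffs (S − K): max(84.87, 0) = 84.87, max(20, 0) = 20, max(-19.35, 0) = 0
Node u (S = 128.4): V_u = e^(−0.03)·[0.4981·84.8721 + 0.5019·20.0000] = 50.7669
Node d (S = 77.88): V_d = e^(−0.03)·[0.4981·20.0000 + 0.5019·0.0000] = 9.6676
Node 0 (S = 100): V_0 = e^(−0.03)·[0.4981·50.7669 + 0.5019·9.6676] = 29.2485

29.25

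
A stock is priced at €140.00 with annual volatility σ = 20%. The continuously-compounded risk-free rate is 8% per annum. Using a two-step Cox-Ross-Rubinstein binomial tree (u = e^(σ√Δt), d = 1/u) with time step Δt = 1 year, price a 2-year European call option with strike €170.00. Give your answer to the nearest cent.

CRR parameters: u = e^(σ√Δt) = e^(0.2·√1) = 1.2214, d = 1/u = 0.8187
Per-period rate: rΔt = 0.08·1 = 0.08, so R = e^0.08 = 1.0833
Risk-neutral probability p = (e^0.08 − 0.8187)/(1.2214 − 0.8187) = 0.2646/0.4027 = 0.6570
Terminal stock prices: S_uu = 208.9, S_ud = 140, S_dd = 93.84
Terminal payoffs (S − K): max(38.86, 0) = 38.86, max(-30, 0) = 0, max(-76.16, 0) = 0
Node u (S = 171): V_u = e^(−0.08)·[0.6570·38.8555 + 0.3430·0.0000] = 23.5654
Node d (S = 114.6): V_d = e^(−0.08)·[0.6570·0.0000 + 0.3430·0.0000] = 0.0000
Node 0 (S = 140): V_0 = e^(−0.08)·[0.6570·23.5654 + 0.3430·0.0000] = 14.2922

€14.29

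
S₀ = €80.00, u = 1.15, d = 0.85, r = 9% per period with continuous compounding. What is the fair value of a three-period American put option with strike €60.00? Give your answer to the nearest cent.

€0.06

Risk-neutral probability p = (e^0.09 − 0.85)/(1.15 − 0.85) = 0.2442/0.3000 = 0.8139
Terminal stock prices: S_uuu = 121.7, S_uud = 89.93, S_udd = 66.47, S_ddd = 49.13
Terminal payoffs (K − S): max(-61.67, 0) = 0, max(-29.93, 0) = 0, max(-6.47, 0) = 0, max(10.87, 0) = 10.87
Node uu (S = 105.8): continuation = e^(−0.09)·[0.8139·0.0000 + 0.1861·0.0000] = 0.0000; exercise value = 0.0000 ≤ continuation, so V_uu = 0.0000
Node ud (S = 78.2): continuation = e^(−0.09)·[0.8139·0.0000 + 0.1861·0.0000] = 0.0000; exercise value = 0.0000 ≤ continuation, so V_ud = 0.0000
Node dd (S = 57.8): continuation = e^(−0.09)·[0.8139·0.0000 + 0.1861·10.8700] = 1.8487; exercise value = 2.2000 > continuation, so V_dd = 2.2000 (exercise)
Node u (S = 92): continuation = e^(−0.09)·[0.8139·0.0000 + 0.1861·0.0000] = 0.0000; exercise value = 0.0000 ≤ continuation, so V_u = 0.0000
Node d (S = 68): continuation = e^(−0.09)·[0.8139·0.0000 + 0.1861·2.2000] = 0.3742; exercise value = 0.0000 ≤ continuation, so V_d = 0.3742
Node 0 (S = 80): continuation = e^(−0.09)·[0.8139·0.0000 + 0.1861·0.3742] = 0.0636; exercise value = 0.0000 ≤ continuation, so V_0 = 0.0636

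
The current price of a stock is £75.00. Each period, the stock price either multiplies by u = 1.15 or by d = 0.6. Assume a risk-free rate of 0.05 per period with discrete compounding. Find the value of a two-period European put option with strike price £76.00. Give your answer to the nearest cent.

£8.01

Risk-neutral probability p = (1 + 0.05 − 0.6)/(1.15 − 0.6) = 0.4500/0.5500 = 0.8182
Terminal stock prices: S_uu = 99.19, S_ud = 51.75, S_dd = 27
Terminal payoffs (K − S): max(-23.19, 0) = 0, max(24.25, 0) = 24.25, max(49, 0) = 49
Node u (S = 86.25): V_u = 1/1.05·[0.8182·0.0000 + 0.1818·24.2500] = 4.1991
Node d (S = 45): V_d = 1/1.05·[0.8182·24.2500 + 0.1818·49.0000] = 27.3810
Node 0 (S = 75): V_0 = 1/1.05·[0.8182·4.1991 + 0.1818·27.3810] = 8.0133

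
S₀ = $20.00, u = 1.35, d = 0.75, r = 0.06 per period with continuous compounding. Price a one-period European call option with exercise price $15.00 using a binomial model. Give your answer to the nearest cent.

Risk-neutral probability p = (e^0.06 − 0.75)/(1.35 − 0.75) = 0.3118/0.6000 = 0.5197
Terminal stock prices: S_u = 27, S_d = 15
Terminal payoffs (S − K): max(12, 0) = 12, max(0, 0) = 0
Node 0 (S = 20): V_0 = e^(−0.06)·[0.5197·12.0000 + 0.4803·0.0000] = 5.8735

$5.87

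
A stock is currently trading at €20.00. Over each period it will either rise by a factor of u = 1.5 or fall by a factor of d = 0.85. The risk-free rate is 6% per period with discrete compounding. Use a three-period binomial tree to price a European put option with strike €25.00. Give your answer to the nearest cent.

€4.55

Risk-neutral probability p = (1 + 0.06 − 0.85)/(1.5 − 0.85) = 0.2100/0.6500 = 0.3231
Terminal stock prices: S_uuu = 67.5, S_uud = 38.25, S_udd = 21.67, S_ddd = 12.28
Terminal payoffs (K − S): max(-42.5, 0) = 0, max(-13.25, 0) = 0, max(3.325, 0) = 3.325, max(12.72, 0) = 12.72
Node uu (S = 45): V_uu = 1/1.06·[0.3231·0.0000 + 0.6769·0.0000] = 0.0000
Node ud (S = 25.5): V_ud = 1/1.06·[0.3231·0.0000 + 0.6769·3.3250] = 2.1234
Node dd (S = 14.45): V_dd = 1/1.06·[0.3231·3.3250 + 0.6769·12.7175] = 9.1349
Node u (S = 30): V_u = 1/1.06·[0.3231·0.0000 + 0.6769·2.1234] = 1.3560
Node d (S = 17): V_d = 1/1.06·[0.3231·2.1234 + 0.6769·9.1349] = 6.4808
Node 0 (S = 20): V_0 = 1/1.06·[0.3231·1.3560 + 0.6769·6.4808] = 4.5520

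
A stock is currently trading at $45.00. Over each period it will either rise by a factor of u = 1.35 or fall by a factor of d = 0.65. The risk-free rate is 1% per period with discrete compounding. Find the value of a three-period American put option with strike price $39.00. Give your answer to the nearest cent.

Risk-neutral probability p = (1 + 0.01 − 0.65)/(1.35 − 0.65) = 0.3600/0.7000 = 0.5143
Terminal stock prices: S_uuu = 110.7, S_uud = 53.31, S_udd = 25.67, S_ddd = 12.36
Terminal payoffs (K − S): max(-71.72, 0) = 0, max(-14.31, 0) = 0, max(13.33, 0) = 13.33, max(26.64, 0) = 26.64
Node uu (S = 82.01): continuation = 1/1.01·[0.5143·0.0000 + 0.4857·0.0000] = 0.0000; exercise value = 0.0000 ≤ continuation, so V_uu = 0.0000
Node ud (S = 39.49): continuation = 1/1.01·[0.5143·0.0000 + 0.4857·13.3331] = 6.4120; exercise value = 0.0000 ≤ continuation, so V_ud = 6.4120
Node dd (S = 19.01): continuation = 1/1.01·[0.5143·13.3331 + 0.4857·26.6419] = 19.6014; exercise value = 19.9875 > continuation, so V_dd = 19.9875 (exercise)
Node u (S = 60.75): continuation = 1/1.01·[0.5143·0.0000 + 0.4857·6.4120] = 3.0835; exercise value = 0.0000 ≤ continuation, so V_u = 3.0835
Node d (S = 29.25): continuation = 1/1.01·[0.5143·6.4120 + 0.4857·19.9875] = 12.8770; exercise value = 9.7500 ≤ continuation, so V_d = 12.8770
Node 0 (S = 45): continuation = 1/1.01·[0.5143·3.0835 + 0.4857·12.8770] = 7.7628; exercise value = 0.0000 ≤ continuation, so V_0 = 7.7628

$7.76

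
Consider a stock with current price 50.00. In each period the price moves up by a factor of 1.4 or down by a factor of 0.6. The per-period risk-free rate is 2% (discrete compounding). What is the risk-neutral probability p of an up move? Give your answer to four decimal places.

Risk-neutral probability p = (1 + 0.02 − 0.6)/(1.4 − 0.6) = 0.4200/0.8000 = 0.5250

p = 0.5250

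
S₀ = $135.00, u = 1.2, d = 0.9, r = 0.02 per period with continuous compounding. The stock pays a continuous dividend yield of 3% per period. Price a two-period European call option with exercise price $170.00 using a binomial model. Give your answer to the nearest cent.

Per-period risk-free factor R = e^0.02 = 1.0202; dividend-adjusted growth = e^(0.02−0.03) = 0.9900.
Risk-neutral probability p = (0.9900 − 0.9)/(1.2 − 0.9) = 0.0900/0.3000 = 0.3002
Terminal stock prices: S_uu = 194.4, S_ud = 145.8, S_dd = 109.4
Terminal payoffs (S − K): max(24.4, 0) = 24.4, max(-24.2, 0) = 0, max(-60.65, 0) = 0
Node u (S = 162): V_u = e^(−0.02)·[0.3002·24.4000 + 0.6998·0.0000] = 7.1790
Node d (S = 121.5): V_d = e^(−0.02)·[0.3002·0.0000 + 0.6998·0.0000] = 0.0000
Node 0 (S = 135): V_0 = e^(−0.02)·[0.3002·7.1790 + 0.6998·0.0000] = 2.1122

$2.11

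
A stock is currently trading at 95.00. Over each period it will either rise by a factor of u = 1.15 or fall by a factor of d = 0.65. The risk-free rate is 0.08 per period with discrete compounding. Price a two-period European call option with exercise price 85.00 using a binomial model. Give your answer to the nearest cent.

25.77

Risk-neutral probability p = (1 + 0.08 − 0.65)/(1.15 − 0.65) = 0.4300/0.5000 = 0.8600
Terminal stock prices: S_uu = 125.6, S_ud = 71.01, S_dd = 40.14
Terminal payoffs (S − K): max(40.64, 0) = 40.64, max(-13.99, 0) = 0, max(-44.86, 0) = 0
Node u (S = 109.2): V_u = 1/1.08·[0.8600·40.6375 + 0.1400·0.0000] = 32.3595
Node d (S = 61.75): V_d = 1/1.08·[0.8600·0.0000 + 0.1400·0.0000] = 0.0000
Node 0 (S = 95): V_0 = 1/1.08·[0.8600·32.3595 + 0.1400·0.0000] = 25.7677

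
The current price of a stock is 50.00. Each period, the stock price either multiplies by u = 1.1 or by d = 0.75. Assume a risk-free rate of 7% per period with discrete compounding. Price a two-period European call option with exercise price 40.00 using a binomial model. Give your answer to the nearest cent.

Risk-neutral probability p = (1 + 0.07 − 0.75)/(1.1 − 0.75) = 0.3200/0.3500 = 0.9143
Terminal stock prices: S_uu = 60.5, S_ud = 41.25, S_dd = 28.12
Terminal payoffs (S − K): max(20.5, 0) = 20.5, max(1.25, 0) = 1.25, max(-11.88, 0) = 0
Node u (S = 55): V_u = 1/1.07·[0.9143·20.5000 + 0.0857·1.2500] = 17.6168
Node d (S = 37.5): V_d = 1/1.07·[0.9143·1.2500 + 0.0857·0.0000] = 1.0681
Node 0 (S = 50): V_0 = 1/1.07·[0.9143·17.6168 + 0.0857·1.0681] = 15.1387

15.14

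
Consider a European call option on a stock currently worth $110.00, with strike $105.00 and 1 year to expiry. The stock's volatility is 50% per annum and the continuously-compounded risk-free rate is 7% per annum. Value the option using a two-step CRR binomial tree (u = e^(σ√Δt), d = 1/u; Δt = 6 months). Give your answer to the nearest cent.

$25.81

CRR parameters: u = e^(σ√Δt) = e^(0.5·√0.5) = 1.4241, d = 1/u = 0.7022
Per-period rate: rΔt = 0.07·0.5 = 0.035, so R = e^0.035 = 1.0356
Risk-neutral probability p = (e^0.035 − 0.7022)/(1.4241 − 0.7022) = 0.3334/0.7219 = 0.4619
Terminal stock prices: S_uu = 223.1, S_ud = 110, S_dd = 54.24
Terminal payoffs (S − K): max(118.1, 0) = 118.1, max(5, 0) = 5, max(-50.76, 0) = 0
Node u (S = 156.7): V_u = e^(−0.035)·[0.4619·118.0926 + 0.5381·5.0000] = 55.2645
Node d (S = 77.24): V_d = e^(−0.035)·[0.4619·5.0000 + 0.5381·0.0000] = 2.2299
Node 0 (S = 110): V_0 = e^(−0.035)·[0.4619·55.2645 + 0.5381·2.2299] = 25.8053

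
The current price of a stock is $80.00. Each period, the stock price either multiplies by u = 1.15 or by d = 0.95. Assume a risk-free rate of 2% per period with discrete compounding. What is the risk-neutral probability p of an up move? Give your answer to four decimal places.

Risk-neutral probability p = (1 + 0.02 − 0.95)/(1.15 − 0.95) = 0.0700/0.2000 = 0.3500

p = 0.3500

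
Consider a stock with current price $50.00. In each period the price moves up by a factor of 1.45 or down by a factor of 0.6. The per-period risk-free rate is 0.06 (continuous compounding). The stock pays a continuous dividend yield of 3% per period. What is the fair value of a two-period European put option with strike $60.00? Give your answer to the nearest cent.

$16.39

Per-period risk-free factor R = e^0.06 = 1.0618; dividend-adjusted growth = e^(0.06−0.03) = 1.0305.
Risk-neutral probability p = (1.0305 − 0.6)/(1.45 − 0.6) = 0.4305/0.8500 = 0.5064
Terminal stock prices: S_uu = 105.1, S_ud = 43.5, S_dd = 18
Terminal payoffs (K − S): max(-45.12, 0) = 0, max(16.5, 0) = 16.5, max(42, 0) = 42
Node u (S = 72.5): V_u = e^(−0.06)·[0.5064·0.0000 + 0.4936·16.5000] = 7.6698
Node d (S = 30): V_d = e^(−0.06)·[0.5064·16.5000 + 0.4936·42.0000] = 27.3925
Node 0 (S = 50): V_0 = e^(−0.06)·[0.5064·7.6698 + 0.4936·27.3925] = 16.3910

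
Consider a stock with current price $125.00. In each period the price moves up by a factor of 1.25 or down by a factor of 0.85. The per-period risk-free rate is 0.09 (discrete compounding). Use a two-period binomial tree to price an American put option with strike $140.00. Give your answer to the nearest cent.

$15.00

Risk-neutral probability p = (1 + 0.09 − 0.85)/(1.25 − 0.85) = 0.2400/0.4000 = 0.6000
Terminal stock prices: S_uu = 195.3, S_ud = 132.8, S_dd = 90.31
Terminal payoffs (K − S): max(-55.31, 0) = 0, max(7.188, 0) = 7.188, max(49.69, 0) = 49.69
Node u (S = 156.2): continuation = 1/1.09·[0.6000·0.0000 + 0.4000·7.1875] = 2.6376; exercise value = 0.0000 ≤ continuation, so V_u = 2.6376
Node d (S = 106.2): continuation = 1/1.09·[0.6000·7.1875 + 0.4000·49.6875] = 22.1904; exercise value = 33.7500 > continuation, so V_d = 33.7500 (exercise)
Node 0 (S = 125): continuation = 1/1.09·[0.6000·2.6376 + 0.4000·33.7500] = 13.8372; exercise value = 15.0000 > continuation, so V_0 = 15.0000 (exercise)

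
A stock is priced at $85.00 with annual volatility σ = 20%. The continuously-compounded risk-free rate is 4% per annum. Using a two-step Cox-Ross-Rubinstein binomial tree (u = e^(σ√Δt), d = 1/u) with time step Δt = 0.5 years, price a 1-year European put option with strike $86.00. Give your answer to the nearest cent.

CRR parameters: u = e^(σ√Δt) = e^(0.2·√0.5) = 1.1519, d = 1/u = 0.8681
Per-period rate: rΔt = 0.04·0.5 = 0.02, so R = e^0.02 = 1.0202
Risk-neutral probability p = (e^0.02 − 0.8681)/(1.1519 − 0.8681) = 0.1521/0.2838 = 0.5359
Terminal stock prices: S_uu = 112.8, S_ud = 85, S_dd = 64.06
Terminal payoffs (K − S): max(-26.79, 0) = 0, max(1, 0) = 1, max(21.94, 0) = 21.94
Node u (S = 97.91): V_u = e^(−0.02)·[0.5359·0.0000 + 0.4641·1.0000] = 0.4549
Node d (S = 73.79): V_d = e^(−0.02)·[0.5359·1.0000 + 0.4641·21.9407] = 10.5066
Node 0 (S = 85): V_0 = e^(−0.02)·[0.5359·0.4549 + 0.4641·10.5066] = 5.0186

$5.02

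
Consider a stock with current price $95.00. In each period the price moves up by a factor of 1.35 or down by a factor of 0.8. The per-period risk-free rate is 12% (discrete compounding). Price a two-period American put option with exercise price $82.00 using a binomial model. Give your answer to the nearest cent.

$2.96

Risk-neutral probability p = (1 + 0.12 − 0.8)/(1.35 − 0.8) = 0.3200/0.5500 = 0.5818
Terminal stock prices: S_uu = 173.1, S_ud = 102.6, S_dd = 60.8
Terminal payoffs (K − S): max(-91.14, 0) = 0, max(-20.6, 0) = 0, max(21.2, 0) = 21.2
Node u (S = 128.2): continuation = 1/1.12·[0.5818·0.0000 + 0.4182·0.0000] = 0.0000; exercise value = 0.0000 ≤ continuation, so V_u = 0.0000
Node d (S = 76): continuation = 1/1.12·[0.5818·0.0000 + 0.4182·21.2000] = 7.9156; exercise value = 6.0000 ≤ continuation, so V_d = 7.9156
Node 0 (S = 95): continuation = 1/1.12·[0.5818·0.0000 + 0.4182·7.9156] = 2.9555; exercise value = 0.0000 ≤ continuation, so V_0 = 2.9555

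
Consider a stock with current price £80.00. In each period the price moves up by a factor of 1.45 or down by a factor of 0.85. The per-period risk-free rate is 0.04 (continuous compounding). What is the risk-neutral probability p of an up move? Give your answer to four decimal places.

p = 0.3180

Risk-neutral probability p = (e^0.04 − 0.85)/(1.45 − 0.85) = 0.1908/0.6000 = 0.3180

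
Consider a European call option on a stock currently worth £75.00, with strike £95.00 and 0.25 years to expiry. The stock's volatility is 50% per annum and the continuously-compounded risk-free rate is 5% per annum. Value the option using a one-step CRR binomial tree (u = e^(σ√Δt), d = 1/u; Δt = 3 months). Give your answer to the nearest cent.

CRR parameters: u = e^(σ√Δt) = e^(0.5·√0.25) = 1.2840, d = 1/u = 0.7788
Per-period rate: rΔt = 0.05·0.25 = 0.0125, so R = e^0.0125 = 1.0126
Risk-neutral probability p = (e^0.0125 − 0.7788)/(1.2840 − 0.7788) = 0.2338/0.5052 = 0.4627
Terminal stock prices: S_u = 96.3, S_d = 58.41
Terminal payoffs (S − K): max(1.302, 0) = 1.302, max(-36.59, 0) = 0
Node 0 (S = 75): V_0 = e^(−0.0125)·[0.4627·1.3019 + 0.5373·0.0000] = 0.5949

£0.59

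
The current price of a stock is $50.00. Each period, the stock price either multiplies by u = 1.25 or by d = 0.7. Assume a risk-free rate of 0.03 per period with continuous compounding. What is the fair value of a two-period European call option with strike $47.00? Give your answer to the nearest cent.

Risk-neutral probability p = (e^0.03 − 0.7)/(1.25 − 0.7) = 0.3305/0.5500 = 0.6008
Terminal stock prices: S_uu = 78.12, S_ud = 43.75, S_dd = 24.5
Terminal payoffs (S − K): max(31.12, 0) = 31.12, max(-3.25, 0) = 0, max(-22.5, 0) = 0
Node u (S = 62.5): V_u = e^(−0.03)·[0.6008·31.1250 + 0.3992·0.0000] = 18.1480
Node d (S = 35): V_d = e^(−0.03)·[0.6008·0.0000 + 0.3992·0.0000] = 0.0000
Node 0 (S = 50): V_0 = e^(−0.03)·[0.6008·18.1480 + 0.3992·0.0000] = 10.5816

$10.58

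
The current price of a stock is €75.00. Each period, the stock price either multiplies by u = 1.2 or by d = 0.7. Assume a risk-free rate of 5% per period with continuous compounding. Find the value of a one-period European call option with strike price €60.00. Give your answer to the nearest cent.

Risk-neutral probability p = (e^0.05 − 0.7)/(1.2 − 0.7) = 0.3513/0.5000 = 0.7025
Terminal stock prices: S_u = 90, S_d = 52.5
Terminal payoffs (S − K): max(30, 0) = 30, max(-7.5, 0) = 0
Node 0 (S = 75): V_0 = e^(−0.05)·[0.7025·30.0000 + 0.2975·0.0000] = 20.0484

€20.05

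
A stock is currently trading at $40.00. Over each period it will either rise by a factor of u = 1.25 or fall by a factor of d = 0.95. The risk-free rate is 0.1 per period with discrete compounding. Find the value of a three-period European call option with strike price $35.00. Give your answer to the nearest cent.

$13.77

Risk-neutral probability p = (1 + 0.1 − 0.95)/(1.25 − 0.95) = 0.1500/0.3000 = 0.5000
Terminal stock prices: S_uuu = 78.12, S_uud = 59.38, S_udd = 45.12, S_ddd = 34.29
Terminal payoffs (S − K): max(43.12, 0) = 43.12, max(24.38, 0) = 24.38, max(10.12, 0) = 10.12, max(-0.705, 0) = 0
Node uu (S = 62.5): V_uu = 1/1.1·[0.5000·43.1250 + 0.5000·24.3750] = 30.6818
Node ud (S = 47.5): V_ud = 1/1.1·[0.5000·24.3750 + 0.5000·10.1250] = 15.6818
Node dd (S = 36.1): V_dd = 1/1.1·[0.5000·10.1250 + 0.5000·0.0000] = 4.6023
Node u (S = 50): V_u = 1/1.1·[0.5000·30.6818 + 0.5000·15.6818] = 21.0744
Node d (S = 38): V_d = 1/1.1·[0.5000·15.6818 + 0.5000·4.6023] = 9.2200
Node 0 (S = 40): V_0 = 1/1.1·[0.5000·21.0744 + 0.5000·9.2200] = 13.7702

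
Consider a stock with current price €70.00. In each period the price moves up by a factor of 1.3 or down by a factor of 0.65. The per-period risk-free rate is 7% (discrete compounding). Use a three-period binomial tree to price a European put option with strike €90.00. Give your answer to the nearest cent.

Risk-neutral probability p = (1 + 0.07 − 0.65)/(1.3 − 0.65) = 0.4200/0.6500 = 0.6462
Terminal stock prices: S_uuu = 153.8, S_uud = 76.9, S_udd = 38.45, S_ddd = 19.22
Terminal payoffs (K − S): max(-63.79, 0) = 0, max(13.1, 0) = 13.1, max(51.55, 0) = 51.55, max(70.78, 0) = 70.78
Node uu (S = 118.3): V_uu = 1/1.07·[0.6462·0.0000 + 0.3538·13.1050] = 4.3338
Node ud (S = 59.15): V_ud = 1/1.07·[0.6462·13.1050 + 0.3538·51.5525] = 24.9621
Node dd (S = 29.58): V_dd = 1/1.07·[0.6462·51.5525 + 0.3538·70.7763] = 54.5371
Node u (S = 91): V_u = 1/1.07·[0.6462·4.3338 + 0.3538·24.9621] = 10.8720
Node d (S = 45.5): V_d = 1/1.07·[0.6462·24.9621 + 0.3538·54.5371] = 33.1095
Node 0 (S = 70): V_0 = 1/1.07·[0.6462·10.8720 + 0.3538·33.1095] = 17.5146

€17.51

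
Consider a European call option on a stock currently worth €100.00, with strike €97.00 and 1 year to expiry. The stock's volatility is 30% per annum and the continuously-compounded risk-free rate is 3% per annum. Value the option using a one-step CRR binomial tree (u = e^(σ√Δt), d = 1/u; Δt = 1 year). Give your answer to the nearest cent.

CRR parameters: u = e^(σ√Δt) = e^(0.3·√1) = 1.3499, d = 1/u = 0.7408
Per-period rate: rΔt = 0.03·1 = 0.03, so R = e^0.03 = 1.0305
Risk-neutral probability p = (e^0.03 − 0.7408)/(1.3499 − 0.7408) = 0.2896/0.6090 = 0.4756
Terminal stock prices: S_u = 135, S_d = 74.08
Terminal payoffs (S − K): max(37.99, 0) = 37.99, max(-22.92, 0) = 0
Node 0 (S = 100): V_0 = e^(−0.03)·[0.4756·37.9859 + 0.5244·0.0000] = 17.5307

€17.53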